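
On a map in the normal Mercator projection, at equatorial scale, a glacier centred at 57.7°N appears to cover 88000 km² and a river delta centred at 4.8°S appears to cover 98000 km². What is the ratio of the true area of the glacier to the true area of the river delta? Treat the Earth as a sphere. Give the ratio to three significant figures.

0.258

On Mercator the areal scale is sec²φ, so true area = apparent × cos²φ.
True area of glacier: 88000 × cos²(57.7°) = 88000 × 0.2855 = 25130 km².
True area of river delta: 98000 × cos²(4.8°) = 98000 × 0.9930 = 97310 km².
Ratio = 25130 / 97310 ≈ 0.258.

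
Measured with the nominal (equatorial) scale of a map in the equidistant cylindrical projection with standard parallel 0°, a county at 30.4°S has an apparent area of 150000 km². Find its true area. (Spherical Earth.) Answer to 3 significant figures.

129000 km²

For the equirectangular projection with φ₀ = 0 (plate carrée), h = 1 along meridians and k = sec φ along parallels.
Areal scale = h·k = 1 × sec φ; at 30.4°, h = 1.000, k = 1.159, so h·k = 1.159.
True area = apparent / (areal scale) = 150000 / 1.159 ≈ 129000 km².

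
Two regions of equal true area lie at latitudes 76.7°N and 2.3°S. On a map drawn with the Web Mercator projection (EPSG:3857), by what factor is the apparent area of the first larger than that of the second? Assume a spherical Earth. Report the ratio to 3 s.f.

18.9

On Mercator, area is exaggerated by sec²φ = 1/cos²φ.
At 76.7°: sec²(76.7°) = 1/0.2300² = 18.90.
At 2.3°: sec²(2.3°) = 1/0.9992² = 1.002.
Ratio = 18.90/1.002 = cos²(2.3°)/cos²(76.7°) ≈ 18.9.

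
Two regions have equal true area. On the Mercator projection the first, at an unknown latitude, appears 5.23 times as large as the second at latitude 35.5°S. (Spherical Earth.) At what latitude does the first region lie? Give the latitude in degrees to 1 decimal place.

For equal true areas on Mercator, apparent areas scale as sec²φ, so the ratio is cos²φ₂ / cos²φ₁.
cos²φ₂ / cos²φ₁ = 5.23  ⇒  cos φ₁ = cos 35.5° / √5.23 = 0.8141/2.287 = 0.3560.
φ₁ = arccos(0.3560) ≈ 69.1°.

69.1°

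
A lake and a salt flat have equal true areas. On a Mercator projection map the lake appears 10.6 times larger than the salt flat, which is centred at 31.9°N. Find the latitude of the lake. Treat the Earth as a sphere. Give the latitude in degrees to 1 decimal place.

74.9°

On Mercator, (apparent₁)/(apparent₂) = sec²φ₁ / sec²φ₂ when true areas are equal.
cos²φ₂ / cos²φ₁ = 10.6  ⇒  cos φ₁ = cos 31.9° / √10.6 = 0.8490/3.256 = 0.2608.
φ₁ = arccos(0.2608) ≈ 74.9°.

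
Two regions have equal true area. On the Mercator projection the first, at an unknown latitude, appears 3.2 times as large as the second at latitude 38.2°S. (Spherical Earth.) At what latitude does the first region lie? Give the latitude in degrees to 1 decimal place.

63.9°

For equal true areas on Mercator, apparent areas scale as sec²φ, so the ratio is cos²φ₂ / cos²φ₁.
cos²φ₂ / cos²φ₁ = 3.2  ⇒  cos φ₁ = cos 38.2° / √3.2 = 0.7859/1.789 = 0.4393.
φ₁ = arccos(0.4393) ≈ 63.9°.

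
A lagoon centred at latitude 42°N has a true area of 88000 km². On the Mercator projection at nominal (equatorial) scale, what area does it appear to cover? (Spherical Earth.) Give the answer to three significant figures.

159000 km²

Mercator is conformal, so the point scale is isotropic: h = k = sec φ = 1/cos φ.
Areal scale = k² = sec²φ = 1/cos²(42°) = 1/0.7431² = 1.811.
Apparent area = 88000 × 1.811 ≈ 159000 km².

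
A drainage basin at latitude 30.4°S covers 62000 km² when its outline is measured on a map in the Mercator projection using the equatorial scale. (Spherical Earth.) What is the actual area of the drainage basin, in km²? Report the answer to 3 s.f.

46100 km²

Mercator is conformal, so the point scale is isotropic: h = k = sec φ = 1/cos φ.
Areal scale = k² = sec²φ = 1/cos²(30.4°) = 1/0.8625² = 1.344.
True area = apparent / (areal scale) = 62000 / 1.344 ≈ 46100 km².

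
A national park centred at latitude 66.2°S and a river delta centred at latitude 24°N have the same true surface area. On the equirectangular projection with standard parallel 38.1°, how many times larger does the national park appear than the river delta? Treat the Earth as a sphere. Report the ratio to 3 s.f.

2.26

The equidistant cylindrical projection with φ₀ = 38.1° has h = 1 (meridians true) and k = cos φ₀ / cos φ along parallels.
Areal scale at 66.2°: h·k = 1.000 × 1.950 = 1.950.
Areal scale at 24°: h·k = 1.000 × 0.8614 = 0.8614.
Ratio = 1.950/0.8614 ≈ 2.26.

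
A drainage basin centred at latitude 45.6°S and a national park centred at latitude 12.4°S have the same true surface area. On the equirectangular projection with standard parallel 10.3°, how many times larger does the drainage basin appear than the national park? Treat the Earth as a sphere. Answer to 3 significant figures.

1.40

In the equirectangular projection with standard parallel φ₀ = 10.3° (x = Rλ cos φ₀, y = Rφ), meridians are true-scale (h = 1) and the parallel scale is k = cos φ₀ / cos φ.
Areal scale at 45.6°: h·k = 1.000 × 1.406 = 1.406.
Areal scale at 12.4°: h·k = 1.000 × 1.007 = 1.007.
Ratio = 1.406/1.007 ≈ 1.40.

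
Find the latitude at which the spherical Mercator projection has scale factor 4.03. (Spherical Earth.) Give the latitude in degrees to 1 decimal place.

75.6°

Mercator scale is k = sec φ = 1/cos φ.
1/cos φ = 4.03  ⇒  cos φ = 0.2481  ⇒  φ = arccos(0.2481) ≈ 75.6°.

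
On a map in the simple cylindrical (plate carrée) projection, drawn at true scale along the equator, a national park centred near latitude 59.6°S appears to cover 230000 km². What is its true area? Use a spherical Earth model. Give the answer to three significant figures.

116000 km²

Plate carrée maps x = Rλ, y = Rφ. The meridian scale is h = 1 and the parallel scale is k = 1/cos φ = sec φ.
Areal scale = h·k = 1 × sec φ; at 59.6°, h = 1.000, k = 1.976, so h·k = 1.976.
True area = apparent / (areal scale) = 230000 / 1.976 ≈ 116000 km².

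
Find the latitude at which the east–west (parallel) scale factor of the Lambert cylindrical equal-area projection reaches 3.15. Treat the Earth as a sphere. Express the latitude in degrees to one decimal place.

71.5°

The Lambert cylindrical equal-area projection is the cylindrical equal-area projection with its standard parallel at the equator (φ₀ = 0). For cylindrical equal-area with standard parallel φ₀, h = cos φ / cos φ₀ and k = cos φ₀ / cos φ, so h·k = 1.
k = cos φ₀ / cos φ = 3.15  ⇒  cos φ = cos 0° / 3.15 = 0.3175.
φ = arccos(0.3175) ≈ 71.5°.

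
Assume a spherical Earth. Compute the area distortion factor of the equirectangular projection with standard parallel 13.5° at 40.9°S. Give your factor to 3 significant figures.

The equidistant cylindrical projection with φ₀ = 13.5° has h = 1 (meridians true) and k = cos φ₀ / cos φ along parallels.
Areal scale = h·k = 1 × cos φ₀ / cos φ; at 40.9°, h = 1.000, k = 1.286, so h·k = 1.286.

1.29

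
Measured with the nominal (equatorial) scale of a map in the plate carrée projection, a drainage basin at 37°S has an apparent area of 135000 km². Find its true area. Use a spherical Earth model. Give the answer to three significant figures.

108000 km²

In the plate carrée (x = Rλ, y = Rφ), meridians are true-scale (h = 1) and parallels are stretched by k = sec φ.
Areal scale = h·k = 1 × sec φ; at 37°, h = 1.000, k = 1.252, so h·k = 1.252.
True area = apparent / (areal scale) = 135000 / 1.252 ≈ 108000 km².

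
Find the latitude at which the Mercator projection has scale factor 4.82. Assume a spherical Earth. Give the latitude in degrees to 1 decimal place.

78.0°

Mercator scale is k = sec φ = 1/cos φ.
1/cos φ = 4.82  ⇒  cos φ = 0.2075  ⇒  φ = arccos(0.2075) ≈ 78.0°.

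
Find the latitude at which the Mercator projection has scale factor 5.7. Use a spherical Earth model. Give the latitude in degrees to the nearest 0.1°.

79.9°

Mercator scale is k = sec φ = 1/cos φ.
1/cos φ = 5.7  ⇒  cos φ = 0.1754  ⇒  φ = arccos(0.1754) ≈ 79.9°.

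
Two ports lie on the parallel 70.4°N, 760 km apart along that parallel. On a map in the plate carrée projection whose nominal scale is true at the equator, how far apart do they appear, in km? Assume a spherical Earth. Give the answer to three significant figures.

2270 km

For the equirectangular projection with φ₀ = 0 (plate carrée), h = 1 along meridians and k = sec φ along parallels.
Along the parallel, k = sec 70.4° = 1/0.3355 = 2.981.
Map distance = 760 × 2.981 ≈ 2270 km.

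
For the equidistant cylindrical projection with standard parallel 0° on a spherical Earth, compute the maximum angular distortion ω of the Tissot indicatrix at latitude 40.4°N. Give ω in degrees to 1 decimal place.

Plate carrée maps x = Rλ, y = Rφ. The meridian scale is h = 1 and the parallel scale is k = 1/cos φ = sec φ.
At 40.4°: h = 1.000, k = 1.313; principal scales a = 1.313, b = 1.000.
sin(ω/2) = (a − b)/(a + b) = 0.3131/2.313 = 0.1354, so ω = 2 arcsin(0.1354) ≈ 15.6°.

15.6°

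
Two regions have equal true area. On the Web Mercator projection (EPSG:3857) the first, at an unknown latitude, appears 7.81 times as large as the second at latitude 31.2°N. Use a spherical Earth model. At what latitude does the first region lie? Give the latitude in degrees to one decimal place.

Mercator areal scale is sec²φ, so apparent-area ratio = sec²φ₁ / sec²φ₂ = cos²φ₂ / cos²φ₁.
cos²φ₂ / cos²φ₁ = 7.81  ⇒  cos φ₁ = cos 31.2° / √7.81 = 0.8554/2.795 = 0.3061.
φ₁ = arccos(0.3061) ≈ 72.2°.

72.2°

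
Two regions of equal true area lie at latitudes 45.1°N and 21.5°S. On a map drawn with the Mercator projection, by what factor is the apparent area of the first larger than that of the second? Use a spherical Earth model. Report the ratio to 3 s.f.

Mercator is conformal with k = sec φ, so areal scale = k² = sec²φ.
At 45.1°: sec²(45.1°) = 1/0.7059² = 2.007.
At 21.5°: sec²(21.5°) = 1/0.9304² = 1.155.
Ratio = 2.007/1.155 = cos²(21.5°)/cos²(45.1°) ≈ 1.74.

1.74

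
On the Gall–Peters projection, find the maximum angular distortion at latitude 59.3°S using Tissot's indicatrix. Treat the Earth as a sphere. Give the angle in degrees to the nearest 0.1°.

The Gall–Peters projection is cylindrical equal-area with φ₀ = 45°. For cylindrical equal-area with standard parallel φ₀, h = cos φ / cos φ₀ and k = cos φ₀ / cos φ, so h·k = 1.
At 59.3°: h = 0.7220, k = 1.385; principal scales a = 1.385, b = 0.7220.
sin(ω/2) = (a − b)/(a + b) = 0.6630/2.107 = 0.3147, so ω = 2 arcsin(0.3147) ≈ 36.7°.

36.7°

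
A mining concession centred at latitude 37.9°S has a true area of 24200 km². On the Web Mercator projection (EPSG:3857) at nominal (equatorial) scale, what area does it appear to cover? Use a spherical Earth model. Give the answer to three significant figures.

38900 km²

The Mercator projection is conformal; its linear scale factor is the same in every direction and equals sec φ = 1/cos φ.
Areal scale = k² = sec²φ = 1/cos²(37.9°) = 1/0.7891² = 1.606.
Apparent area = 24200 × 1.606 ≈ 38900 km².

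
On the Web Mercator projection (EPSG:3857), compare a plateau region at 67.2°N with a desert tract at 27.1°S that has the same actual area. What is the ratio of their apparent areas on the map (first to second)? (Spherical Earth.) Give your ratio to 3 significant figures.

5.28

Mercator is conformal with k = sec φ, so areal scale = k² = sec²φ.
At 67.2°: sec²(67.2°) = 1/0.3875² = 6.659.
At 27.1°: sec²(27.1°) = 1/0.8902² = 1.262.
Ratio = 6.659/1.262 = cos²(27.1°)/cos²(67.2°) ≈ 5.28.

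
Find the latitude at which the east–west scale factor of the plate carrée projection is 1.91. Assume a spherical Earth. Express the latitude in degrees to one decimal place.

Plate carrée: h = 1, k = sec φ along parallels.
sec φ = 1.91  ⇒  cos φ = 0.5236  ⇒  φ ≈ 58.4°.

58.4°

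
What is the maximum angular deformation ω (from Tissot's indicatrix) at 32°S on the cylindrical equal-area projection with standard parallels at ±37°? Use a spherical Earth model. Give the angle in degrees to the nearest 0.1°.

Cylindrical equal-area (φ₀ = 37°): h = cos φ / cos 37° along meridians, k = cos 37° / cos φ along parallels; h·k = 1.
At 32°: h = 1.062, k = 0.9417; principal scales a = 1.062, b = 0.9417.
sin(ω/2) = (a − b)/(a + b) = 0.1201/2.004 = 0.05996, so ω = 2 arcsin(0.05996) ≈ 6.9°.

6.9°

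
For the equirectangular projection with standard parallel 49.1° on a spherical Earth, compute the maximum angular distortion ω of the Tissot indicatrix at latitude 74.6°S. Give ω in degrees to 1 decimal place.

With standard parallel φ₀ = 49.1°, the equirectangular projection gives x = Rλ cos φ₀, y = Rφ, so h = 1 and k = cos 49.1° / cos φ.
At 74.6°: h = 1.000, k = 2.466; principal scales a = 2.466, b = 1.000.
sin(ω/2) = (a − b)/(a + b) = 1.466/3.466 = 0.4229, so ω = 2 arcsin(0.4229) ≈ 50.0°.

50.0°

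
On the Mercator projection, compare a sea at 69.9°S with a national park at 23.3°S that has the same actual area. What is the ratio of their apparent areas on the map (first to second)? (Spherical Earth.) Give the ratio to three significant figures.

Mercator areal scale is sec²φ.
At 69.9°: sec²(69.9°) = 1/0.3437² = 8.467.
At 23.3°: sec²(23.3°) = 1/0.9184² = 1.185.
Ratio = 8.467/1.185 = cos²(23.3°)/cos²(69.9°) ≈ 7.14.

7.14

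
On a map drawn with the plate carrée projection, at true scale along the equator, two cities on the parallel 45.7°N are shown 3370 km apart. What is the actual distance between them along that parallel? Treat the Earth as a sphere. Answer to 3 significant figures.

2350 km

Plate carrée maps x = Rλ, y = Rφ. The meridian scale is h = 1 and the parallel scale is k = 1/cos φ = sec φ.
Along the parallel at 45.7°, map distances are exaggerated by k = sec 45.7° = 1.432.
True distance = 3370 / 1.432 = 3370 × cos 45.7° ≈ 2350 km.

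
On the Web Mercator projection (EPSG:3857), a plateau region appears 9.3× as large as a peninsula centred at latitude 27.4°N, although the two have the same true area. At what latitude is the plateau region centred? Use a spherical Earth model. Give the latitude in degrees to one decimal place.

On Mercator, (apparent₁)/(apparent₂) = sec²φ₁ / sec²φ₂ when true areas are equal.
cos²φ₂ / cos²φ₁ = 9.3  ⇒  cos φ₁ = cos 27.4° / √9.3 = 0.8878/3.050 = 0.2911.
φ₁ = arccos(0.2911) ≈ 73.1°.

73.1°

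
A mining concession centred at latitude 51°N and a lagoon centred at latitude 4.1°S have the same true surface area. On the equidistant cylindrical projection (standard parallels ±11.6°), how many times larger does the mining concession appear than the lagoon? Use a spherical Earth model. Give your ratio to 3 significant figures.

The equidistant cylindrical projection with φ₀ = 11.6° has h = 1 (meridians true) and k = cos φ₀ / cos φ along parallels.
Areal scale at 51°: h·k = 1.000 × 1.557 = 1.557.
Areal scale at 4.1°: h·k = 1.000 × 0.9821 = 0.9821.
Ratio = 1.557/0.9821 ≈ 1.58.

1.58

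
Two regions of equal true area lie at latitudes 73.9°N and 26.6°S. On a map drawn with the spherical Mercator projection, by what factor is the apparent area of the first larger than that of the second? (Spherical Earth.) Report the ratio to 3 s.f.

10.4

Mercator is conformal with k = sec φ, so areal scale = k² = sec²φ.
At 73.9°: sec²(73.9°) = 1/0.2773² = 13.00.
At 26.6°: sec²(26.6°) = 1/0.8942² = 1.251.
Ratio = 13.00/1.251 = cos²(26.6°)/cos²(73.9°) ≈ 10.4.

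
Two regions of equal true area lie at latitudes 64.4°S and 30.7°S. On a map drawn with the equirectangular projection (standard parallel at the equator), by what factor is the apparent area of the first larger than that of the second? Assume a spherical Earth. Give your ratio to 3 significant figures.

In the plate carrée (x = Rλ, y = Rφ), meridians are true-scale (h = 1) and parallels are stretched by k = sec φ.
Areal scale at 64.4°: h·k = 1.000 × 2.314 = 2.314.
Areal scale at 30.7°: h·k = 1.000 × 1.163 = 1.163.
Ratio = 2.314/1.163 ≈ 1.99.

1.99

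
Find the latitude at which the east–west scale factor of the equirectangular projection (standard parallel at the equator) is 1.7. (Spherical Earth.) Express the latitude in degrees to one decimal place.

Plate carrée: h = 1, k = sec φ along parallels.
sec φ = 1.7  ⇒  cos φ = 0.5882  ⇒  φ ≈ 54.0°.

54.0°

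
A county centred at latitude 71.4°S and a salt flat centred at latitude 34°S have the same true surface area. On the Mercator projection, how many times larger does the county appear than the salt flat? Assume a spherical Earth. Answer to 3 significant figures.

6.76

Mercator is conformal with k = sec φ, so areal scale = k² = sec²φ.
At 71.4°: sec²(71.4°) = 1/0.3190² = 9.829.
At 34°: sec²(34°) = 1/0.8290² = 1.455.
Ratio = 9.829/1.455 = cos²(34°)/cos²(71.4°) ≈ 6.76.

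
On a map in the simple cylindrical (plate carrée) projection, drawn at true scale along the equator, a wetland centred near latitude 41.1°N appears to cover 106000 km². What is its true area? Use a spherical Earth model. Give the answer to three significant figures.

For the equirectangular projection with φ₀ = 0 (plate carrée), h = 1 along meridians and k = sec φ along parallels.
Areal scale = h·k = 1 × sec φ; at 41.1°, h = 1.000, k = 1.327, so h·k = 1.327.
True area = apparent / (areal scale) = 106000 / 1.327 ≈ 79900 km².

79900 km²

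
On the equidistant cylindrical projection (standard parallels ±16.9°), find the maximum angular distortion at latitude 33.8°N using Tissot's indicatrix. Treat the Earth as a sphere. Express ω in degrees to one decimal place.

8.1°

With standard parallel φ₀ = 16.9°, the equirectangular projection gives x = Rλ cos φ₀, y = Rφ, so h = 1 and k = cos 16.9° / cos φ.
At 33.8°: h = 1.000, k = 1.151; principal scales a = 1.151, b = 1.000.
sin(ω/2) = (a − b)/(a + b) = 0.1514/2.151 = 0.07038, so ω = 2 arcsin(0.07038) ≈ 8.1°.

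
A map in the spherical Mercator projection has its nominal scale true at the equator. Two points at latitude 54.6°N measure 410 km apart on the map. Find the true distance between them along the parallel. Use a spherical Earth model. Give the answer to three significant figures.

Mercator is conformal, so the point scale is isotropic: h = k = sec φ = 1/cos φ.
Along the parallel at 54.6°, map distances are exaggerated by k = sec 54.6° = 1.726.
True distance = 410 / 1.726 = 410 × cos 54.6° ≈ 238 km.

238 km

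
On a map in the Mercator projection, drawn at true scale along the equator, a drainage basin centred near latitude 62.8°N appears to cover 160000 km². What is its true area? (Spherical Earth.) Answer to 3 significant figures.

33400 km²

The Mercator projection is conformal; its linear scale factor is the same in every direction and equals sec φ = 1/cos φ.
Areal scale = k² = sec²φ = 1/cos²(62.8°) = 1/0.4571² = 4.786.
True area = apparent / (areal scale) = 160000 / 4.786 ≈ 33400 km².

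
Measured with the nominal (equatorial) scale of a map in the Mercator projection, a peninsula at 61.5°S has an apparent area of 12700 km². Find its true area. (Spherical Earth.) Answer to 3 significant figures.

2890 km²

The Mercator projection is conformal; its linear scale factor is the same in every direction and equals sec φ = 1/cos φ.
Areal scale = k² = sec²φ = 1/cos²(61.5°) = 1/0.4772² = 4.392.
True area = apparent / (areal scale) = 12700 / 4.392 ≈ 2890 km².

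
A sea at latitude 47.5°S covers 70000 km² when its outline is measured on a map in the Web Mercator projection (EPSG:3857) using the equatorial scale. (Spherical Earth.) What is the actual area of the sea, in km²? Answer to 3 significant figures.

31900 km²

The Mercator projection is conformal; its linear scale factor is the same in every direction and equals sec φ = 1/cos φ.
Areal scale = k² = sec²φ = 1/cos²(47.5°) = 1/0.6756² = 2.191.
True area = apparent / (areal scale) = 70000 / 2.191 ≈ 31900 km².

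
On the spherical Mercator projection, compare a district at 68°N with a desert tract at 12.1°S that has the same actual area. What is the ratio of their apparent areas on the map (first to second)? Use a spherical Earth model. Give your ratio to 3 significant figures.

6.81

Mercator areal scale is sec²φ.
At 68°: sec²(68°) = 1/0.3746² = 7.126.
At 12.1°: sec²(12.1°) = 1/0.9778² = 1.046.
Ratio = 7.126/1.046 = cos²(12.1°)/cos²(68°) ≈ 6.81.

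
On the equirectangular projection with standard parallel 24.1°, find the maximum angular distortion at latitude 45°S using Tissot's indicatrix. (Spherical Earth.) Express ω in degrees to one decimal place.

The equidistant cylindrical projection with φ₀ = 24.1° has h = 1 (meridians true) and k = cos φ₀ / cos φ along parallels.
At 45°: h = 1.000, k = 1.291; principal scales a = 1.291, b = 1.000.
sin(ω/2) = (a − b)/(a + b) = 0.2909/2.291 = 0.1270, so ω = 2 arcsin(0.1270) ≈ 14.6°.

14.6°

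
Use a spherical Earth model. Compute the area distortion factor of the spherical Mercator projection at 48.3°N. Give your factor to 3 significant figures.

2.26

For Mercator, h = k = sec φ (a conformal cylindrical projection has a single point scale, 1/cos φ).
Areal scale = k² = sec²φ = 1/cos²(48.3°) = 1/0.6652² = 2.260.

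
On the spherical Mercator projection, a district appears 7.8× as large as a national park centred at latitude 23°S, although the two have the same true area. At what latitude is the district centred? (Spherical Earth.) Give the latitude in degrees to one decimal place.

On Mercator, (apparent₁)/(apparent₂) = sec²φ₁ / sec²φ₂ when true areas are equal.
cos²φ₂ / cos²φ₁ = 7.8  ⇒  cos φ₁ = cos 23° / √7.8 = 0.9205/2.793 = 0.3296.
φ₁ = arccos(0.3296) ≈ 70.8°.

70.8°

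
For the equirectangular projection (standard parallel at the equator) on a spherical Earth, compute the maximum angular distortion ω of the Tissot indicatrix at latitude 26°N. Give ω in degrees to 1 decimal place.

In the plate carrée (x = Rλ, y = Rφ), meridians are true-scale (h = 1) and parallels are stretched by k = sec φ.
At 26°: h = 1.000, k = 1.113; principal scales a = 1.113, b = 1.000.
sin(ω/2) = (a − b)/(a + b) = 0.1126/2.113 = 0.05330, so ω = 2 arcsin(0.05330) ≈ 6.1°.

6.1°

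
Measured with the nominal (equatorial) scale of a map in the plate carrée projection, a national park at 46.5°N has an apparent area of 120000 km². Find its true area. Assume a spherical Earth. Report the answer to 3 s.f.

For the equirectangular projection with φ₀ = 0 (plate carrée), h = 1 along meridians and k = sec φ along parallels.
Areal scale = h·k = 1 × sec φ; at 46.5°, h = 1.000, k = 1.453, so h·k = 1.453.
True area = apparent / (areal scale) = 120000 / 1.453 ≈ 82600 km².

82600 km²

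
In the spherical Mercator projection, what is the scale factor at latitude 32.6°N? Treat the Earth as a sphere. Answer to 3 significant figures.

The Mercator projection is conformal; its linear scale factor is the same in every direction and equals sec φ = 1/cos φ.
k = 1/cos 32.6° = 1/0.8425 = 1.187.

1.19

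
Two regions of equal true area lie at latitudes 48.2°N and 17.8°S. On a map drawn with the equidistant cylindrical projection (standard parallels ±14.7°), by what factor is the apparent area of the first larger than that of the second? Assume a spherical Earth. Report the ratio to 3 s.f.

The equidistant cylindrical projection with φ₀ = 14.7° has h = 1 (meridians true) and k = cos φ₀ / cos φ along parallels.
Areal scale at 48.2°: h·k = 1.000 × 1.451 = 1.451.
Areal scale at 17.8°: h·k = 1.000 × 1.016 = 1.016.
Ratio = 1.451/1.016 ≈ 1.43.

1.43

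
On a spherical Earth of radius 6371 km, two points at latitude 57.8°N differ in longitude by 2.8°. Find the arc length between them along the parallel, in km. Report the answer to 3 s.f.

166 km

Arc length along a parallel = R cos φ · Δλ (with Δλ in radians).
= 6371 × cos 57.8° × (2.8° × π/180) = 6371 × 0.5329 × 0.04887 ≈ 166 km.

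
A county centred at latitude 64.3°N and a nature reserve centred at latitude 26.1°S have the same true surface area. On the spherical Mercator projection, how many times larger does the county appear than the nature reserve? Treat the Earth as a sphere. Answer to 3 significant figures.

4.29

On Mercator, area is exaggerated by sec²φ = 1/cos²φ.
At 64.3°: sec²(64.3°) = 1/0.4337² = 5.317.
At 26.1°: sec²(26.1°) = 1/0.8980² = 1.240.
Ratio = 5.317/1.240 = cos²(26.1°)/cos²(64.3°) ≈ 4.29.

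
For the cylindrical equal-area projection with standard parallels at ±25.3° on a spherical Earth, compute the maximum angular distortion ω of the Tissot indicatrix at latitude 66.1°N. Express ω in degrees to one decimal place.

83.4°

A cylindrical equal-area projection with standard parallel φ₀ has meridian scale h = cos φ / cos φ₀ and parallel scale k = cos φ₀ / cos φ (so areas are preserved, h·k = 1).
At 66.1°: h = 0.4481, k = 2.232; principal scales a = 2.232, b = 0.4481.
sin(ω/2) = (a − b)/(a + b) = 1.783/2.680 = 0.6655, so ω = 2 arcsin(0.6655) ≈ 83.4°.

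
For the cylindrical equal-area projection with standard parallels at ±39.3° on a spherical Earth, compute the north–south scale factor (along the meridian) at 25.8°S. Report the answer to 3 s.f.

1.16

For cylindrical equal-area with standard parallel φ₀, h = cos φ / cos φ₀ and k = cos φ₀ / cos φ, so h·k = 1.
h = cos 25.8° / cos 39.3° = 0.9003/0.7738 = 1.163.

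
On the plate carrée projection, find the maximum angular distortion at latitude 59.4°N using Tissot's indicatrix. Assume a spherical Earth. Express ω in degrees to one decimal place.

Plate carrée maps x = Rλ, y = Rφ. The meridian scale is h = 1 and the parallel scale is k = 1/cos φ = sec φ.
At 59.4°: h = 1.000, k = 1.964; principal scales a = 1.964, b = 1.000.
sin(ω/2) = (a − b)/(a + b) = 0.9645/2.964 = 0.3253, so ω = 2 arcsin(0.3253) ≈ 38.0°.

38.0°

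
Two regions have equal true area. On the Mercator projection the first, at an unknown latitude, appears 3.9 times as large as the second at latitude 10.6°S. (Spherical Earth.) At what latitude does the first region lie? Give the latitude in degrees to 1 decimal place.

On Mercator, (apparent₁)/(apparent₂) = sec²φ₁ / sec²φ₂ when true areas are equal.
cos²φ₂ / cos²φ₁ = 3.9  ⇒  cos φ₁ = cos 10.6° / √3.9 = 0.9829/1.975 = 0.4977.
φ₁ = arccos(0.4977) ≈ 60.2°.

60.2°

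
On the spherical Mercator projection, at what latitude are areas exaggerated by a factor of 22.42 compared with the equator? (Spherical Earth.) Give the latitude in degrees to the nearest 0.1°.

Mercator areal scale is sec²φ.
sec²φ = 22.42  ⇒  cos²φ = 0.04460  ⇒  cos φ = 0.2112.
φ = arccos(0.2112) ≈ 77.8°.

77.8°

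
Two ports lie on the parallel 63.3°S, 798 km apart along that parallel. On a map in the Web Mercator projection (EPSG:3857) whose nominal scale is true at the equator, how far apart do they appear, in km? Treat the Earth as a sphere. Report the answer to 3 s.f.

1780 km

Mercator is conformal, so the point scale is isotropic: h = k = sec φ = 1/cos φ.
Along the parallel, k = sec 63.3° = 1/0.4493 = 2.226.
Map distance = 798 × 2.226 ≈ 1780 km.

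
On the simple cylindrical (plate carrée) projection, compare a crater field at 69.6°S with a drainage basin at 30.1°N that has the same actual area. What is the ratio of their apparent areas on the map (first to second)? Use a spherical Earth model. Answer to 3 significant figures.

Plate carrée maps x = Rλ, y = Rφ. The meridian scale is h = 1 and the parallel scale is k = 1/cos φ = sec φ.
Areal scale at 69.6°: h·k = 1.000 × 2.869 = 2.869.
Areal scale at 30.1°: h·k = 1.000 × 1.156 = 1.156.
Ratio = 2.869/1.156 ≈ 2.48.

2.48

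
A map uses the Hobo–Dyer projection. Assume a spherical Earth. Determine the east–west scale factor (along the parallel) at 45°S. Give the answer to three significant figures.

1.12

The Hobo–Dyer projection is cylindrical equal-area with φ₀ = 37.5°. Cylindrical equal-area (φ₀ = 37.5°): h = cos φ / cos 37.5° along meridians, k = cos 37.5° / cos φ along parallels; h·k = 1.
k = cos 37.5° / cos 45° = 0.7934/0.7071 = 1.122.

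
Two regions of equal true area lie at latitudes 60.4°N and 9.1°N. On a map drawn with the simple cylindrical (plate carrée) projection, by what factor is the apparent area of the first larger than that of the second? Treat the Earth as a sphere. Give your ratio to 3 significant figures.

2.00

In the plate carrée (x = Rλ, y = Rφ), meridians are true-scale (h = 1) and parallels are stretched by k = sec φ.
Areal scale at 60.4°: h·k = 1.000 × 2.025 = 2.025.
Areal scale at 9.1°: h·k = 1.000 × 1.013 = 1.013.
Ratio = 2.025/1.013 ≈ 2.00.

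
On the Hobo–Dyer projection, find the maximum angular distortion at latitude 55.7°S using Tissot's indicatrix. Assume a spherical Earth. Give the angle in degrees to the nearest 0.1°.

38.5°

The Hobo–Dyer projection is cylindrical equal-area with φ₀ = 37.5°. Cylindrical equal-area (φ₀ = 37.5°): h = cos φ / cos 37.5° along meridians, k = cos 37.5° / cos φ along parallels; h·k = 1.
At 55.7°: h = 0.7103, k = 1.408; principal scales a = 1.408, b = 0.7103.
sin(ω/2) = (a − b)/(a + b) = 0.6975/2.118 = 0.3293, so ω = 2 arcsin(0.3293) ≈ 38.5°.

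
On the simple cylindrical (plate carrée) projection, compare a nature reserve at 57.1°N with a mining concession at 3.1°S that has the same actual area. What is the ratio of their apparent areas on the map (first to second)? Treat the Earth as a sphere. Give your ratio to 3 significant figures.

For the equirectangular projection with φ₀ = 0 (plate carrée), h = 1 along meridians and k = sec φ along parallels.
Areal scale at 57.1°: h·k = 1.000 × 1.841 = 1.841.
Areal scale at 3.1°: h·k = 1.000 × 1.001 = 1.001.
Ratio = 1.841/1.001 ≈ 1.84.

1.84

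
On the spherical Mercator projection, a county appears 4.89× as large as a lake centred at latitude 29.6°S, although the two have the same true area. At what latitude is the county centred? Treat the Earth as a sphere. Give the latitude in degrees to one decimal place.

66.8°

For equal true areas on Mercator, apparent areas scale as sec²φ, so the ratio is cos²φ₂ / cos²φ₁.
cos²φ₂ / cos²φ₁ = 4.89  ⇒  cos φ₁ = cos 29.6° / √4.89 = 0.8695/2.211 = 0.3932.
φ₁ = arccos(0.3932) ≈ 66.8°.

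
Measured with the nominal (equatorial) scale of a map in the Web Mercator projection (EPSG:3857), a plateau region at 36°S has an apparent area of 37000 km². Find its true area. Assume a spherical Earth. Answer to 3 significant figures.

24200 km²

For Mercator, h = k = sec φ (a conformal cylindrical projection has a single point scale, 1/cos φ).
Areal scale = k² = sec²φ = 1/cos²(36°) = 1/0.8090² = 1.528.
True area = apparent / (areal scale) = 37000 / 1.528 ≈ 24200 km².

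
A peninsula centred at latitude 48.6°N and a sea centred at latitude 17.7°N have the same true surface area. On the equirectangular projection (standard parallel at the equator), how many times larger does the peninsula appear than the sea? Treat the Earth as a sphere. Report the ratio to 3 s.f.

For the equirectangular projection with φ₀ = 0 (plate carrée), h = 1 along meridians and k = sec φ along parallels.
Areal scale at 48.6°: h·k = 1.000 × 1.512 = 1.512.
Areal scale at 17.7°: h·k = 1.000 × 1.050 = 1.050.
Ratio = 1.512/1.050 ≈ 1.44.

1.44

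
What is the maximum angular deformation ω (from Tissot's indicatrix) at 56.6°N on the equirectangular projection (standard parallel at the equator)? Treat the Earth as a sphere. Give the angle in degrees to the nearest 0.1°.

33.7°

For the equirectangular projection with φ₀ = 0 (plate carrée), h = 1 along meridians and k = sec φ along parallels.
At 56.6°: h = 1.000, k = 1.817; principal scales a = 1.817, b = 1.000.
sin(ω/2) = (a − b)/(a + b) = 0.8166/2.817 = 0.2899, so ω = 2 arcsin(0.2899) ≈ 33.7°.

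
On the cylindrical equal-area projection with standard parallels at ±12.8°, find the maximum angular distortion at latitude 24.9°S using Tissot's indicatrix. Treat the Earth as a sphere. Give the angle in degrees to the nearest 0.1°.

For cylindrical equal-area with standard parallel φ₀, h = cos φ / cos φ₀ and k = cos φ₀ / cos φ, so h·k = 1.
At 24.9°: h = 0.9302, k = 1.075; principal scales a = 1.075, b = 0.9302.
sin(ω/2) = (a − b)/(a + b) = 0.1449/2.005 = 0.07227, so ω = 2 arcsin(0.07227) ≈ 8.3°.

8.3°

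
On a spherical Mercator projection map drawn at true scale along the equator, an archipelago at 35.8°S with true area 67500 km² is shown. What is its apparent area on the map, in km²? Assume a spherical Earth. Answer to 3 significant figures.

The Mercator projection is conformal; its linear scale factor is the same in every direction and equals sec φ = 1/cos φ.
Areal scale = k² = sec²φ = 1/cos²(35.8°) = 1/0.8111² = 1.520.
Apparent area = 67500 × 1.520 ≈ 103000 km².

103000 km²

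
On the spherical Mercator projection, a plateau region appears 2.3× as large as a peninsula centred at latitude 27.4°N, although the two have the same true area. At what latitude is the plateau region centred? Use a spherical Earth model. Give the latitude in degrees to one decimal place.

On Mercator, (apparent₁)/(apparent₂) = sec²φ₁ / sec²φ₂ when true areas are equal.
cos²φ₂ / cos²φ₁ = 2.3  ⇒  cos φ₁ = cos 27.4° / √2.3 = 0.8878/1.517 = 0.5854.
φ₁ = arccos(0.5854) ≈ 54.2°.

54.2°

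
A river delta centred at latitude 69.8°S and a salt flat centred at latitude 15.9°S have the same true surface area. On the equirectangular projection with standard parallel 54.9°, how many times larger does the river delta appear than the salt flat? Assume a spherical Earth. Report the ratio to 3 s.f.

2.79

In the equirectangular projection with standard parallel φ₀ = 54.9° (x = Rλ cos φ₀, y = Rφ), meridians are true-scale (h = 1) and the parallel scale is k = cos φ₀ / cos φ.
Areal scale at 69.8°: h·k = 1.000 × 1.665 = 1.665.
Areal scale at 15.9°: h·k = 1.000 × 0.5979 = 0.5979.
Ratio = 1.665/0.5979 ≈ 2.79.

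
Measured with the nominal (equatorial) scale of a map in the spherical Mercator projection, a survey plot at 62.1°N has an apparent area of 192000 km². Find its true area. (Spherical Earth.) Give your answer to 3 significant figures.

The Mercator projection is conformal; its linear scale factor is the same in every direction and equals sec φ = 1/cos φ.
Areal scale = k² = sec²φ = 1/cos²(62.1°) = 1/0.4679² = 4.567.
True area = apparent / (areal scale) = 192000 / 4.567 ≈ 42000 km².

42000 km²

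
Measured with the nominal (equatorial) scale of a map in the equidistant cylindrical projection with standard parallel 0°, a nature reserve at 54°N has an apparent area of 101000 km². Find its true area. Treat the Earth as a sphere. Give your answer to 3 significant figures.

In the plate carrée (x = Rλ, y = Rφ), meridians are true-scale (h = 1) and parallels are stretched by k = sec φ.
Areal scale = h·k = 1 × sec φ; at 54°, h = 1.000, k = 1.701, so h·k = 1.701.
True area = apparent / (areal scale) = 101000 / 1.701 ≈ 59400 km².

59400 km²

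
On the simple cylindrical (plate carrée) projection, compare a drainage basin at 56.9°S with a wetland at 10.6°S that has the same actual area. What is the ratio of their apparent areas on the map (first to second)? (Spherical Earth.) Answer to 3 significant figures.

For the equirectangular projection with φ₀ = 0 (plate carrée), h = 1 along meridians and k = sec φ along parallels.
Areal scale at 56.9°: h·k = 1.000 × 1.831 = 1.831.
Areal scale at 10.6°: h·k = 1.000 × 1.017 = 1.017.
Ratio = 1.831/1.017 ≈ 1.80.

1.80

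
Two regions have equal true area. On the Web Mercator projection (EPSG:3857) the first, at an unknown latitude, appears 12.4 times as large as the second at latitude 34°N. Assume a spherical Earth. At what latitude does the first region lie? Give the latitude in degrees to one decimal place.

On Mercator, (apparent₁)/(apparent₂) = sec²φ₁ / sec²φ₂ when true areas are equal.
cos²φ₂ / cos²φ₁ = 12.4  ⇒  cos φ₁ = cos 34° / √12.4 = 0.8290/3.521 = 0.2354.
φ₁ = arccos(0.2354) ≈ 76.4°.

76.4°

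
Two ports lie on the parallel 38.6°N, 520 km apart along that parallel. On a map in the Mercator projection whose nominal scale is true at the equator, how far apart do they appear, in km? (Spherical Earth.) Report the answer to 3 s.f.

665 km

Mercator is conformal, so the point scale is isotropic: h = k = sec φ = 1/cos φ.
Along the parallel, k = sec 38.6° = 1/0.7815 = 1.280.
Map distance = 520 × 1.280 ≈ 665 km.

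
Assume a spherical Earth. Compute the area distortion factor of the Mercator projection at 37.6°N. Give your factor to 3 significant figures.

The Mercator projection is conformal; its linear scale factor is the same in every direction and equals sec φ = 1/cos φ.
Areal scale = k² = sec²φ = 1/cos²(37.6°) = 1/0.7923² = 1.593.

1.59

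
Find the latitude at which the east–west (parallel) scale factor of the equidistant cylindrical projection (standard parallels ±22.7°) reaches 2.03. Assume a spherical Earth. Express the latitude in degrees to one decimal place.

63.0°

In the equirectangular projection with standard parallel φ₀ = 22.7° (x = Rλ cos φ₀, y = Rφ), meridians are true-scale (h = 1) and the parallel scale is k = cos φ₀ / cos φ.
k = cos φ₀ / cos φ = 2.03  ⇒  cos φ = cos 22.7° / 2.03 = 0.4545.
φ = arccos(0.4545) ≈ 63.0°.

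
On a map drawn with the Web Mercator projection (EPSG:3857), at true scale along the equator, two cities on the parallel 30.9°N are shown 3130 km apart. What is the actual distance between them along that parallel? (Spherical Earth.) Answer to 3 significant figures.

Mercator is conformal, so the point scale is isotropic: h = k = sec φ = 1/cos φ.
Along the parallel at 30.9°, map distances are exaggerated by k = sec 30.9° = 1.165.
True distance = 3130 / 1.165 = 3130 × cos 30.9° ≈ 2690 km.

2690 km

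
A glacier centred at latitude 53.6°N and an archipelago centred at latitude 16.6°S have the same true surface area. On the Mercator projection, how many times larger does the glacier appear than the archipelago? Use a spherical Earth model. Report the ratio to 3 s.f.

2.61

On Mercator, area is exaggerated by sec²φ = 1/cos²φ.
At 53.6°: sec²(53.6°) = 1/0.5934² = 2.840.
At 16.6°: sec²(16.6°) = 1/0.9583² = 1.089.
Ratio = 2.840/1.089 = cos²(16.6°)/cos²(53.6°) ≈ 2.61.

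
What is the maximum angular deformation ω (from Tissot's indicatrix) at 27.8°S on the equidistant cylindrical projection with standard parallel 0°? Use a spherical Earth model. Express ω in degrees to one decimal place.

7.0°

Plate carrée maps x = Rλ, y = Rφ. The meridian scale is h = 1 and the parallel scale is k = 1/cos φ = sec φ.
At 27.8°: h = 1.000, k = 1.130; principal scales a = 1.130, b = 1.000.
sin(ω/2) = (a − b)/(a + b) = 0.1305/2.130 = 0.06124, so ω = 2 arcsin(0.06124) ≈ 7.0°.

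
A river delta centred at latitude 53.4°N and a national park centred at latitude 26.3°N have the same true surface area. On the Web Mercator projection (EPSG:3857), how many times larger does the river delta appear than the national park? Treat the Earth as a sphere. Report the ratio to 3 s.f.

2.26

Mercator areal scale is sec²φ.
At 53.4°: sec²(53.4°) = 1/0.5962² = 2.813.
At 26.3°: sec²(26.3°) = 1/0.8965² = 1.244.
Ratio = 2.813/1.244 = cos²(26.3°)/cos²(53.4°) ≈ 2.26.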